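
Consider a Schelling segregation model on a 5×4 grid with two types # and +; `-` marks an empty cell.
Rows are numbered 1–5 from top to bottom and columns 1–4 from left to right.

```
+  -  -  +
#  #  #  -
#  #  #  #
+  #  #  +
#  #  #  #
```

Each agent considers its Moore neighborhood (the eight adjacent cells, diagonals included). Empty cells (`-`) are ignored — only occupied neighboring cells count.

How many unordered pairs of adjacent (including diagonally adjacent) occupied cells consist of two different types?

Scan each occupied cell's neighbors to the right and below (and the two forward diagonals) so each pair is counted once.
From row 1: 3 unlike of 3 pairs (running 3/3).
From row 2: 0 unlike of 10 pairs (running 3/13).
From row 3: 4 unlike of 13 pairs (running 7/26).
From row 4: 6 unlike of 13 pairs (running 13/39).
From row 5: 0 unlike of 3 pairs (running 13/42).
Total adjacent occupied pairs: 42; unlike-type pairs: 13.

13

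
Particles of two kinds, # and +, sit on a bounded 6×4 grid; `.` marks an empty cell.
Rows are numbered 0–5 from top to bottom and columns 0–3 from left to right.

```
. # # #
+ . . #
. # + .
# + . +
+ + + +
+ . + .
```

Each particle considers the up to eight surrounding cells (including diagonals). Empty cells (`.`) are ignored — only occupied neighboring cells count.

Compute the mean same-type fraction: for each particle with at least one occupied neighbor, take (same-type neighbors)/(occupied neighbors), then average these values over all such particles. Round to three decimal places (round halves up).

0.714

(0,1)# 1/2
(0,2)# 3/3
(0,3)# 2/2
(1,0)+ 0/2
(1,3)# 2/3
(2,1)# 1/4
(2,2)+ 2/4
(3,0)# 1/4
(3,1)+ 4/6
(3,3)+ 3/3
(4,0)+ 3/4
(4,1)+ 5/6
(4,2)+ 5/5
(4,3)+ 3/3
(5,0)+ 2/2
(5,2)+ 3/3
Sum over 16 particles: 1/2 + 3/3 + 2/2 + 0/2 + 2/3 + 1/4 + 2/4 + 1/4 + 4/6 + 3/3 + 3/4 + 5/6 + 5/5 + 3/3 + 2/2 + 3/3 = 137/12; mean = 137/12 ÷ 16 = 137/192 = 0.713541… → 0.714.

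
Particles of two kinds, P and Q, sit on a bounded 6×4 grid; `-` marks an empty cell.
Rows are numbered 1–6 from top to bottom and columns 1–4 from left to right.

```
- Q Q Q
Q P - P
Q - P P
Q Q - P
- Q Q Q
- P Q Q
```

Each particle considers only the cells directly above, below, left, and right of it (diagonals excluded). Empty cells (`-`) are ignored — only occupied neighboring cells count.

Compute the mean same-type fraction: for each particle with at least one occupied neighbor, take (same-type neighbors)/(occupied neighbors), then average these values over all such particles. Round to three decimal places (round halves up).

Row 1: (1,2)Q 1/2 · (1,3)Q 2/2 · (1,4)Q 1/2
Row 2: (2,1)Q 1/2 · (2,2)P 0/2 · (2,4)P 1/2
Row 3: (3,1)Q 2/2 · (3,3)P 1/1 · (3,4)P 3/3
Row 4: (4,1)Q 2/2 · (4,2)Q 2/2 · (4,4)P 1/2
Row 5: (5,2)Q 2/3 · (5,3)Q 3/3 · (5,4)Q 2/3
Row 6: (6,2)P 0/2 · (6,3)Q 2/3 · (6,4)Q 2/2
Sum over 18 particles: 1/2 + 2/2 + 1/2 + 1/2 + 0/2 + 1/2 + 2/2 + 1/1 + 3/3 + 2/2 + 2/2 + 1/2 + 2/3 + 3/3 + 2/3 + 0/2 + 2/3 + 2/2 = 25/2; mean = 25/2 ÷ 18 = 25/36 = 0.694444… → 0.694.

0.694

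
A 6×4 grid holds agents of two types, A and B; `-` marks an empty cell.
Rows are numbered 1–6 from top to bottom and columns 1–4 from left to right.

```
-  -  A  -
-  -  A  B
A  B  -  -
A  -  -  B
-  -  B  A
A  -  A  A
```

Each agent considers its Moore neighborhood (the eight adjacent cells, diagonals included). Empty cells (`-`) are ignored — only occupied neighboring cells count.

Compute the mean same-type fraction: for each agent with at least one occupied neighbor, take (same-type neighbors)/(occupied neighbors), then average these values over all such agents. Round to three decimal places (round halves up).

0.402

(1,3)A 1/2
(2,3)A 1/3
(2,4)B 0/2
(3,1)A 1/2
(3,2)B 0/3
(4,1)A 1/2
(4,4)B 1/2
(5,3)B 1/4
(5,4)A 2/4
(6,1)A — no occupied neighbors
(6,3)A 2/3
(6,4)A 2/3
Sum over 11 agents: 1/2 + 1/3 + 0/2 + 1/2 + 0/3 + 1/2 + 1/2 + 1/4 + 2/4 + 2/3 + 2/3 = 53/12; mean = 53/12 ÷ 11 = 53/132 = 0.401515… → 0.402.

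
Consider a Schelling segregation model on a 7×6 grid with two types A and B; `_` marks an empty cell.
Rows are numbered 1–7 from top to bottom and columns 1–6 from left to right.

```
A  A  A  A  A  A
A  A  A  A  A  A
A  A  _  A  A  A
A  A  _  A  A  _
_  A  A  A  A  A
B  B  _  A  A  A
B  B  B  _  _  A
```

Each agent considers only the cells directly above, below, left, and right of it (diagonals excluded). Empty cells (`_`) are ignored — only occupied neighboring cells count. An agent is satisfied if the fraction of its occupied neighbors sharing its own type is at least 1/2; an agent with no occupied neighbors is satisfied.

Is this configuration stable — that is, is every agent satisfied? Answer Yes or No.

Yes

(1,1)A 2/2 ✓
(1,2)A 3/3 ✓
(1,3)A 3/3 ✓
(1,4)A 3/3 ✓
(1,5)A 3/3 ✓
(1,6)A 2/2 ✓
(2,1)A 3/3 ✓
(2,2)A 4/4 ✓
(2,3)A 3/3 ✓
(2,4)A 4/4 ✓
(2,5)A 4/4 ✓
(2,6)A 3/3 ✓
(3,1)A 3/3 ✓
(3,2)A 3/3 ✓
(3,4)A 3/3 ✓
(3,5)A 4/4 ✓
(3,6)A 2/2 ✓
(4,1)A 2/2 ✓
(4,2)A 3/3 ✓
(4,4)A 3/3 ✓
(4,5)A 3/3 ✓
(5,2)A 2/3 ✓
(5,3)A 2/2 ✓
(5,4)A 4/4 ✓
(5,5)A 4/4 ✓
(5,6)A 2/2 ✓
(6,1)B 2/2 ✓
(6,2)B 2/3 ✓
(6,4)A 2/2 ✓
(6,5)A 3/3 ✓
(6,6)A 3/3 ✓
(7,1)B 2/2 ✓
(7,2)B 3/3 ✓
(7,3)B 1/1 ✓
(7,6)A 1/1 ✓
All meet the threshold, so the configuration is stable.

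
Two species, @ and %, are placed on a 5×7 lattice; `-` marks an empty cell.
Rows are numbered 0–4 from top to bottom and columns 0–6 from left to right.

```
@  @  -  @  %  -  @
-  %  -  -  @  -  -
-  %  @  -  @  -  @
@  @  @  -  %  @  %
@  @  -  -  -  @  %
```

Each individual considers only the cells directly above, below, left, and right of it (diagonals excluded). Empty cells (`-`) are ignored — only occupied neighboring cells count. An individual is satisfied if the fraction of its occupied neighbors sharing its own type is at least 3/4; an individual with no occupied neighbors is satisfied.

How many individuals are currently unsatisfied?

Row 0: (0,0)@ 1/1 satisfied · (0,1)@ 1/2 not · (0,3)@ 0/1 not · (0,4)% 0/2 not · (0,6)@ 0/0 satisfied
Row 1: (1,1)% 1/2 not · (1,4)@ 1/2 not
Row 2: (2,1)% 1/3 not · (2,2)@ 1/2 not · (2,4)@ 1/2 not · (2,6)@ 0/1 not
Row 3: (3,0)@ 2/2 satisfied · (3,1)@ 3/4 satisfied · (3,2)@ 2/2 satisfied · (3,4)% 0/2 not · (3,5)@ 1/3 not · (3,6)% 1/3 not
Row 4: (4,0)@ 2/2 satisfied · (4,1)@ 2/2 satisfied · (4,5)@ 1/2 not · (4,6)% 1/2 not
Unsatisfied: (0,1), (0,3), (0,4), (1,1), (1,4), (2,1), (2,2), (2,4), (2,6), (3,4), (3,5), (3,6), (4,5), (4,6) — 14 in total.

14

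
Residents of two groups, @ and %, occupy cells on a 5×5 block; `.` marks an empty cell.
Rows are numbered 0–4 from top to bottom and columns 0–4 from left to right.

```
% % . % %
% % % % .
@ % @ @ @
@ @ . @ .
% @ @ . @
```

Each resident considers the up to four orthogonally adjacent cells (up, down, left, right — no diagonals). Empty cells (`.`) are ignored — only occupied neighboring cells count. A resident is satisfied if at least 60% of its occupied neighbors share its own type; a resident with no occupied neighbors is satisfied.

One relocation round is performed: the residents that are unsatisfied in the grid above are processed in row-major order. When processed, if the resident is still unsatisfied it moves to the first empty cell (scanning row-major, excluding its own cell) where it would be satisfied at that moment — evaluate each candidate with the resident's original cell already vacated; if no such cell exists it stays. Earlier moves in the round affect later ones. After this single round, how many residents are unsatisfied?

Initially unsatisfied (in order): (2,0), (2,1), (2,2), (4,0).
  (2,0) → (3,2).
  (2,1) → (0,2).
  (2,2): now satisfied by earlier moves; stays.
  (4,0) → (1,4).
Resulting grid:
% % % % %
% % % % %
. . @ @ @
@ @ @ @ .
. @ @ . @
Unsatisfied now: (2,4).

1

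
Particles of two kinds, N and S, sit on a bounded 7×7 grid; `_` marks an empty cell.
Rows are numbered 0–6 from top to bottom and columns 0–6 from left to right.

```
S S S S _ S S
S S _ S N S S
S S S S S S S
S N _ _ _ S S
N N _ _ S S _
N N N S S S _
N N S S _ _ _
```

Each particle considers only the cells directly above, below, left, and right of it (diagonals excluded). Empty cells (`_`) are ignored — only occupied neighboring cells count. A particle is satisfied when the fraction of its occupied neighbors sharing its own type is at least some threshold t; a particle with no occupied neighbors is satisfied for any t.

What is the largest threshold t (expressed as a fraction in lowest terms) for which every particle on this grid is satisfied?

(0,0)S 2/2
(0,1)S 3/3
(0,2)S 2/2
(0,3)S 2/2
(0,5)S 2/2
(0,6)S 2/2
(1,0)S 3/3
(1,1)S 3/3
(1,3)S 2/3
(1,4)N 0/3
(1,5)S 3/4
(1,6)S 3/3
(2,0)S 3/3
(2,1)S 3/4
(2,2)S 2/2
(2,3)S 3/3
(2,4)S 2/3
(2,5)S 4/4
(2,6)S 3/3
(3,0)S 1/3
(3,1)N 1/3
(3,5)S 3/3
(3,6)S 2/2
(4,0)N 2/3
(4,1)N 3/3
(4,4)S 2/2
(4,5)S 3/3
(5,0)N 3/3
(5,1)N 4/4
(5,2)N 1/3
(5,3)S 2/3
(5,4)S 3/3
(5,5)S 2/2
(6,0)N 2/2
(6,1)N 2/3
(6,2)S 1/3
(6,3)S 2/2
The smallest same-type fraction is 0/3 at (1,4), which reduces to 0/1. Any threshold above that leaves this particle unsatisfied.

0/1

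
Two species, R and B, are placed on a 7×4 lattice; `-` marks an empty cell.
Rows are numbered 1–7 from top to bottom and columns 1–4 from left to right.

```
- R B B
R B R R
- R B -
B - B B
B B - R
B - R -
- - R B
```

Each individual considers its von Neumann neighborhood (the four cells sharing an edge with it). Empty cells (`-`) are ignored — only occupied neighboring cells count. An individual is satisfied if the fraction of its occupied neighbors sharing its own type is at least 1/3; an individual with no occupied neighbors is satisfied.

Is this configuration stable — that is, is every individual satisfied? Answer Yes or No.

No

Row 1: (1,2)R 0/2 ✗ · (1,3)B 1/3 ✓ · (1,4)B 1/2 ✓
Row 2: (2,1)R 0/1 ✗ · (2,2)B 0/4 ✗ · (2,3)R 1/4 ✗ · (2,4)R 1/2 ✓
Row 3: (3,2)R 0/2 ✗ · (3,3)B 1/3 ✓
Row 4: (4,1)B 1/1 ✓ · (4,3)B 2/2 ✓ · (4,4)B 1/2 ✓
Row 5: (5,1)B 3/3 ✓ · (5,2)B 1/1 ✓ · (5,4)R 0/1 ✗
Row 6: (6,1)B 1/1 ✓ · (6,3)R 1/1 ✓
Row 7: (7,3)R 1/2 ✓ · (7,4)B 0/1 ✗
For instance (1,2) has only 0/2 same-type neighbors, below 1/3.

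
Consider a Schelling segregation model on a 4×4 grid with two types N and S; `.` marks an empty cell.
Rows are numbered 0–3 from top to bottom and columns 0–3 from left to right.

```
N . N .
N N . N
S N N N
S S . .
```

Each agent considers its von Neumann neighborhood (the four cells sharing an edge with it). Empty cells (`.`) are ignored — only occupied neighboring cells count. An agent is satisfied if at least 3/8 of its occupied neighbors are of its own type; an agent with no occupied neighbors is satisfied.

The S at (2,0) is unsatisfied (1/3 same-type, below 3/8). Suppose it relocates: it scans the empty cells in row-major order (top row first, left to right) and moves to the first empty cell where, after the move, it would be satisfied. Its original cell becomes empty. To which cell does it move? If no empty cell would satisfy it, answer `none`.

Vacating (2,0). Empty cells in order:
  (0,1): 0/3 same-type → still unsatisfied.
  (0,3): 0/2 same-type → still unsatisfied.
  (1,2): 0/4 same-type → still unsatisfied.
  (3,2): 1/2 same-type → satisfied — stop here.

(3,2)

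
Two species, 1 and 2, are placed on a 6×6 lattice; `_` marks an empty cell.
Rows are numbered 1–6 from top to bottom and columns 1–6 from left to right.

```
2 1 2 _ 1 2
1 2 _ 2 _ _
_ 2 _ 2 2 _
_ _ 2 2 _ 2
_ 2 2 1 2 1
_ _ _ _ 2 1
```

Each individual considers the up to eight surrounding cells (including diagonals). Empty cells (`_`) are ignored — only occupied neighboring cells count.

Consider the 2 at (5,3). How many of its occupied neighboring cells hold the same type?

Occupied neighbors of (5,3): (4,3)=2, (4,4)=2, (5,2)=2, (5,4)=1.
Same type (2): 3 of 4.

3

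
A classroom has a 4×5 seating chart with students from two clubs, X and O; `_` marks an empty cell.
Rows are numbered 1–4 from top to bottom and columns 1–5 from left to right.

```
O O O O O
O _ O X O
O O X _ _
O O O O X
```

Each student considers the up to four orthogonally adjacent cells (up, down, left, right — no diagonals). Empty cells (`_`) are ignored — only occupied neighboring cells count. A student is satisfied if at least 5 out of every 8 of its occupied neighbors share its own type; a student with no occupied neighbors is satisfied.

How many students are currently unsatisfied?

6

(1,1)O 2/2 satisfied
(1,2)O 2/2 satisfied
(1,3)O 3/3 satisfied
(1,4)O 2/3 satisfied
(1,5)O 2/2 satisfied
(2,1)O 2/2 satisfied
(2,3)O 1/3 not
(2,4)X 0/3 not
(2,5)O 1/2 not
(3,1)O 3/3 satisfied
(3,2)O 2/3 satisfied
(3,3)X 0/3 not
(4,1)O 2/2 satisfied
(4,2)O 3/3 satisfied
(4,3)O 2/3 satisfied
(4,4)O 1/2 not
(4,5)X 0/1 not
Unsatisfied: (2,3), (2,4), (2,5), (3,3), (4,4), (4,5) — 6 in total.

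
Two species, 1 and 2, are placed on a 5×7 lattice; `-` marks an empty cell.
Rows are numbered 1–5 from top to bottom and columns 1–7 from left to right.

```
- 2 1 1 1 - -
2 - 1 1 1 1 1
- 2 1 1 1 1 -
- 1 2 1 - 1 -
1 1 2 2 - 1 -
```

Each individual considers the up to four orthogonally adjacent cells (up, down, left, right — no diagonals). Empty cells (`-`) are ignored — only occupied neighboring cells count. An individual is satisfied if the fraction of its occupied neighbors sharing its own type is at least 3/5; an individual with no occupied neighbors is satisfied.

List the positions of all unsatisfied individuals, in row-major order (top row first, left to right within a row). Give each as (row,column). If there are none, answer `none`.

(1,2)2 0/1 not
(1,3)1 2/3 satisfied
(1,4)1 3/3 satisfied
(1,5)1 2/2 satisfied
(2,1)2 0/0 satisfied
(2,3)1 3/3 satisfied
(2,4)1 4/4 satisfied
(2,5)1 4/4 satisfied
(2,6)1 3/3 satisfied
(2,7)1 1/1 satisfied
(3,2)2 0/2 not
(3,3)1 2/4 not
(3,4)1 4/4 satisfied
(3,5)1 3/3 satisfied
(3,6)1 3/3 satisfied
(4,2)1 1/3 not
(4,3)2 1/4 not
(4,4)1 1/3 not
(4,6)1 2/2 satisfied
(5,1)1 1/1 satisfied
(5,2)1 2/3 satisfied
(5,3)2 2/3 satisfied
(5,4)2 1/2 not
(5,6)1 1/1 satisfied

(1,2), (3,2), (3,3), (4,2), (4,3), (4,4), (5,4)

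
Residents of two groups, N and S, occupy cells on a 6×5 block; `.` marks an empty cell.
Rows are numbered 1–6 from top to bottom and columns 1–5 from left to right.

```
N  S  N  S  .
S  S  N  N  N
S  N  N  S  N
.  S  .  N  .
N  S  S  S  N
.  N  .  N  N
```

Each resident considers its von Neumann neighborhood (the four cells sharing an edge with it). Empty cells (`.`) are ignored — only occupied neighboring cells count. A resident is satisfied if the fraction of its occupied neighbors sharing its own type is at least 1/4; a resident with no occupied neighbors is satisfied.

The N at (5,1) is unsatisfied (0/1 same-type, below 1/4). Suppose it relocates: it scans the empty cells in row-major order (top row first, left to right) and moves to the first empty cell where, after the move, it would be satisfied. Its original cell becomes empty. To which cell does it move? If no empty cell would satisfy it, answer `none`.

Vacating (5,1). Empty cells in order:
  (1,5): 1/2 same-type → satisfied — stop here.

(1,5)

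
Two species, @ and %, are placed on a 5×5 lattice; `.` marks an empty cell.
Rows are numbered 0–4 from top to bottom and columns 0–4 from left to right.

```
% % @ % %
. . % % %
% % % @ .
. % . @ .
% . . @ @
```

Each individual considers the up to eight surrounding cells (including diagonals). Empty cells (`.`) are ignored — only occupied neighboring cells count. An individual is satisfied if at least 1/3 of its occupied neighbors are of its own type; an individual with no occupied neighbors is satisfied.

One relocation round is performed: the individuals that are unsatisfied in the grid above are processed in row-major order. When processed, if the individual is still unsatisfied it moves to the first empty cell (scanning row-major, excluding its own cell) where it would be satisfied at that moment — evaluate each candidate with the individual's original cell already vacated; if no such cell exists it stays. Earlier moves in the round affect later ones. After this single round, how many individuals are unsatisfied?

Initially unsatisfied (in order): (0,2), (2,3).
  (0,2) → (2,4).
  (2,3): now satisfied by earlier moves; stays.
Resulting grid:
% % . % %
. . % % %
% % % @ @
. % . @ .
% . . @ @
All satisfied now.

0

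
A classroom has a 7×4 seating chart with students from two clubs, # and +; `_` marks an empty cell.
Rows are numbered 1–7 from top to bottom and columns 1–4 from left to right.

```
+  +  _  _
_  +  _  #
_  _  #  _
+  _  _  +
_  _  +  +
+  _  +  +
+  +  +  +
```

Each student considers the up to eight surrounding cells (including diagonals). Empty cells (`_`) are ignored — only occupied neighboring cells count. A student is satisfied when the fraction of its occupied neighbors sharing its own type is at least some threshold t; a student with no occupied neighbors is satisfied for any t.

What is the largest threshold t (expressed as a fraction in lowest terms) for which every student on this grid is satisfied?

1/3

(1,1)+ 2/2
(1,2)+ 2/2
(2,2)+ 2/3
(2,4)# 1/1
(3,3)# 1/3
(4,1)+ — no occupied neighbors
(4,4)+ 2/3
(5,3)+ 4/4
(5,4)+ 4/4
(6,1)+ 2/2
(6,3)+ 6/6
(6,4)+ 5/5
(7,1)+ 2/2
(7,2)+ 4/4
(7,3)+ 4/4
(7,4)+ 3/3
The smallest same-type fraction is 1/3 at (3,3), which reduces to 1/3. Any threshold above that leaves this student unsatisfied.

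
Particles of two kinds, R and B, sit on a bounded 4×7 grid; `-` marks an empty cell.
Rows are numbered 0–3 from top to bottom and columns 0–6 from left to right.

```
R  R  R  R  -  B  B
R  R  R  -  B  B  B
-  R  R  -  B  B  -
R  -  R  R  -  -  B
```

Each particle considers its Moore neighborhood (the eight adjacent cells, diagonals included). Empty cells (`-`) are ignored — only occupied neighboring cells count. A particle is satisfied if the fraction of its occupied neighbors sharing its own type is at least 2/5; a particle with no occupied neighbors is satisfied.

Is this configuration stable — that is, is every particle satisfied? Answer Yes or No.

(0,0)R 3/3 ✓
(0,1)R 5/5 ✓
(0,2)R 4/4 ✓
(0,3)R 2/3 ✓
(0,5)B 4/4 ✓
(0,6)B 3/3 ✓
(1,0)R 4/4 ✓
(1,1)R 7/7 ✓
(1,2)R 6/6 ✓
(1,4)B 4/5 ✓
(1,5)B 6/6 ✓
(1,6)B 4/4 ✓
(2,1)R 6/6 ✓
(2,2)R 5/5 ✓
(2,4)B 3/4 ✓
(2,5)B 5/5 ✓
(3,0)R 1/1 ✓
(3,2)R 3/3 ✓
(3,3)R 2/3 ✓
(3,6)B 1/1 ✓
All meet the threshold, so the configuration is stable.

Yes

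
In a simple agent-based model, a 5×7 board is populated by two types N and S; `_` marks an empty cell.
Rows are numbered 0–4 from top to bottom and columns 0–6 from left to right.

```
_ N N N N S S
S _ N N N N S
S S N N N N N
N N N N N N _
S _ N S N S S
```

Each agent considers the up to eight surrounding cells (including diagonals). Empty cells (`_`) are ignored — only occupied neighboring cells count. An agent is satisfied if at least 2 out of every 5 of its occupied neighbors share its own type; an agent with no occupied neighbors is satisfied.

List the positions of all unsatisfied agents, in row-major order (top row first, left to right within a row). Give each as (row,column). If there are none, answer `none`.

(0,1)N 2/3 ✓
(0,2)N 4/4 ✓
(0,3)N 5/5 ✓
(0,4)N 4/5 ✓
(0,5)S 2/5 ✓
(0,6)S 2/3 ✓
(1,0)S 2/3 ✓
(1,2)N 6/7 ✓
(1,3)N 8/8 ✓
(1,4)N 7/8 ✓
(1,5)N 5/8 ✓
(1,6)S 2/5 ✓
(2,0)S 2/4 ✓
(2,1)S 2/7 ✗
(2,2)N 6/7 ✓
(2,3)N 8/8 ✓
(2,4)N 8/8 ✓
(2,5)N 6/7 ✓
(2,6)N 3/4 ✓
(3,0)N 1/4 ✗
(3,1)N 4/7 ✓
(3,2)N 5/7 ✓
(3,3)N 7/8 ✓
(3,4)N 6/8 ✓
(3,5)N 5/7 ✓
(4,0)S 0/2 ✗
(4,2)N 3/4 ✓
(4,3)S 0/5 ✗
(4,4)N 3/5 ✓
(4,5)S 1/4 ✗
(4,6)S 1/2 ✓

(2,1), (3,0), (4,0), (4,3), (4,5)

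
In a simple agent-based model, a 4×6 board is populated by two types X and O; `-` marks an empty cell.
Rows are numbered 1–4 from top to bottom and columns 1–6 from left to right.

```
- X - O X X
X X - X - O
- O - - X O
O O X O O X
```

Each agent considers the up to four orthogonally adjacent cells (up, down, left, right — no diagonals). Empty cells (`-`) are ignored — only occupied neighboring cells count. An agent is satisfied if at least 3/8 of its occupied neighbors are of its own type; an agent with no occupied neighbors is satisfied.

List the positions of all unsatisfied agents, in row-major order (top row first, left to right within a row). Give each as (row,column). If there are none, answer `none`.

Row 1: (1,2)X 1/1 ok · (1,4)O 0/2 unhappy · (1,5)X 1/2 ok · (1,6)X 1/2 ok
Row 2: (2,1)X 1/1 ok · (2,2)X 2/3 ok · (2,4)X 0/1 unhappy · (2,6)O 1/2 ok
Row 3: (3,2)O 1/2 ok · (3,5)X 0/2 unhappy · (3,6)O 1/3 unhappy
Row 4: (4,1)O 1/1 ok · (4,2)O 2/3 ok · (4,3)X 0/2 unhappy · (4,4)O 1/2 ok · (4,5)O 1/3 unhappy · (4,6)X 0/2 unhappy

(1,4), (2,4), (3,5), (3,6), (4,3), (4,5), (4,6)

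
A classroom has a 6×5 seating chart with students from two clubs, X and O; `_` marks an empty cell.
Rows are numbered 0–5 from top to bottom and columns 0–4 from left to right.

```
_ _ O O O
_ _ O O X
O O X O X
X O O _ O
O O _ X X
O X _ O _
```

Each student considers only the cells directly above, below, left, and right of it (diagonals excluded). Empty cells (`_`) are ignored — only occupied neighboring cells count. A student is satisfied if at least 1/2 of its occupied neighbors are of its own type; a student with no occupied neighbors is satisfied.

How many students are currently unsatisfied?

(0,2)O 2/2 ok
(0,3)O 3/3 ok
(0,4)O 1/2 ok
(1,2)O 2/3 ok
(1,3)O 3/4 ok
(1,4)X 1/3 unhappy
(2,0)O 1/2 ok
(2,1)O 2/3 ok
(2,2)X 0/4 unhappy
(2,3)O 1/3 unhappy
(2,4)X 1/3 unhappy
(3,0)X 0/3 unhappy
(3,1)O 3/4 ok
(3,2)O 1/2 ok
(3,4)O 0/2 unhappy
(4,0)O 2/3 ok
(4,1)O 2/3 ok
(4,3)X 1/2 ok
(4,4)X 1/2 ok
(5,0)O 1/2 ok
(5,1)X 0/2 unhappy
(5,3)O 0/1 unhappy
Unsatisfied: (1,4), (2,2), (2,3), (2,4), (3,0), (3,4), (5,1), (5,3) — 8 in total.

8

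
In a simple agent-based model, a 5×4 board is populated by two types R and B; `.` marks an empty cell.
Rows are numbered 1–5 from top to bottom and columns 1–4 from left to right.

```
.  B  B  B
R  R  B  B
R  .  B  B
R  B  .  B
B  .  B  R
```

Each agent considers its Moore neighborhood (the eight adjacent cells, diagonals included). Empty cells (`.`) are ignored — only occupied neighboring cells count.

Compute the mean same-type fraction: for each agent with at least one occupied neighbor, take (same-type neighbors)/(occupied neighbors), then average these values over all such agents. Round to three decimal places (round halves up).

0.662

Row 1: (1,2)B 2/4 · (1,3)B 4/5 · (1,4)B 3/3
Row 2: (2,1)R 2/3 · (2,2)R 2/6 · (2,3)B 6/7 · (2,4)B 5/5
Row 3: (3,1)R 3/4 · (3,3)B 5/6 · (3,4)B 4/4
Row 4: (4,1)R 1/3 · (4,2)B 3/5 · (4,4)B 3/4
Row 5: (5,1)B 1/2 · (5,3)B 2/3 · (5,4)R 0/2
Sum over 16 agents: 2/4 + 4/5 + 3/3 + 2/3 + 2/6 + 6/7 + 5/5 + 3/4 + 5/6 + 4/4 + 1/3 + 3/5 + 3/4 + 1/2 + 2/3 + 0/2 = 1112/105; mean = 1112/105 ÷ 16 = 139/210 = 0.661904… → 0.662.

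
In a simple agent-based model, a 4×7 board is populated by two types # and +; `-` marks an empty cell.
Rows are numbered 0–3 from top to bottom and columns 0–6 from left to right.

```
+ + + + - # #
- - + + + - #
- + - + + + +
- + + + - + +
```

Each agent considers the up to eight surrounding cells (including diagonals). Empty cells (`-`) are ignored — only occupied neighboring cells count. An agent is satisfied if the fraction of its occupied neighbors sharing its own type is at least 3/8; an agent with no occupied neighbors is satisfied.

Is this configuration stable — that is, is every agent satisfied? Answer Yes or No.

Yes

Row 0: (0,0)+ 1/1 satisfied · (0,1)+ 3/3 satisfied · (0,2)+ 4/4 satisfied · (0,3)+ 4/4 satisfied · (0,5)# 2/3 satisfied · (0,6)# 2/2 satisfied
Row 1: (1,2)+ 6/6 satisfied · (1,3)+ 6/6 satisfied · (1,4)+ 5/6 satisfied · (1,6)# 2/4 satisfied
Row 2: (2,1)+ 3/3 satisfied · (2,3)+ 6/6 satisfied · (2,4)+ 6/6 satisfied · (2,5)+ 5/6 satisfied · (2,6)+ 3/4 satisfied
Row 3: (3,1)+ 2/2 satisfied · (3,2)+ 4/4 satisfied · (3,3)+ 3/3 satisfied · (3,5)+ 4/4 satisfied · (3,6)+ 3/3 satisfied
All meet the threshold, so the configuration is stable.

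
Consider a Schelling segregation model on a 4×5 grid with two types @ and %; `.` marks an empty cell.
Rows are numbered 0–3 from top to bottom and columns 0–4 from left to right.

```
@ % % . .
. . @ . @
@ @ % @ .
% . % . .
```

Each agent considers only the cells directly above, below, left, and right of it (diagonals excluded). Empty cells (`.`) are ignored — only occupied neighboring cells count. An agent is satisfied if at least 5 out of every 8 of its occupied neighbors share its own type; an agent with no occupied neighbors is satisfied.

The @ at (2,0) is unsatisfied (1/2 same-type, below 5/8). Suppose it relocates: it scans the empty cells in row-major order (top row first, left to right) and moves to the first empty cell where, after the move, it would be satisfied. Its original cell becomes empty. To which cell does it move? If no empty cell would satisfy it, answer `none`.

Vacating (2,0). Empty cells in order:
  (0,3): 0/1 same-type → still unsatisfied.
  (0,4): 1/1 same-type → satisfied — stop here.

(0,4)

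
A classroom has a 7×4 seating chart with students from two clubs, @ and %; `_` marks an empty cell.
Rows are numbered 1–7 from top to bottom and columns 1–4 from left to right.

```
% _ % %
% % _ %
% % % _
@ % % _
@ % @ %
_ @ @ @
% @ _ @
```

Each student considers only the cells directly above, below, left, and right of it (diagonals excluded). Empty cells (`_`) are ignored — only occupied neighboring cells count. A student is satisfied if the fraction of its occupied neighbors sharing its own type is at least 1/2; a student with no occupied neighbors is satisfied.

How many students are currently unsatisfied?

(1,1)% 1/1 satisfied
(1,3)% 1/1 satisfied
(1,4)% 2/2 satisfied
(2,1)% 3/3 satisfied
(2,2)% 2/2 satisfied
(2,4)% 1/1 satisfied
(3,1)% 2/3 satisfied
(3,2)% 4/4 satisfied
(3,3)% 2/2 satisfied
(4,1)@ 1/3 not
(4,2)% 3/4 satisfied
(4,3)% 2/3 satisfied
(5,1)@ 1/2 satisfied
(5,2)% 1/4 not
(5,3)@ 1/4 not
(5,4)% 0/2 not
(6,2)@ 2/3 satisfied
(6,3)@ 3/3 satisfied
(6,4)@ 2/3 satisfied
(7,1)% 0/1 not
(7,2)@ 1/2 satisfied
(7,4)@ 1/1 satisfied
Unsatisfied: (4,1), (5,2), (5,3), (5,4), (7,1) — 5 in total.

5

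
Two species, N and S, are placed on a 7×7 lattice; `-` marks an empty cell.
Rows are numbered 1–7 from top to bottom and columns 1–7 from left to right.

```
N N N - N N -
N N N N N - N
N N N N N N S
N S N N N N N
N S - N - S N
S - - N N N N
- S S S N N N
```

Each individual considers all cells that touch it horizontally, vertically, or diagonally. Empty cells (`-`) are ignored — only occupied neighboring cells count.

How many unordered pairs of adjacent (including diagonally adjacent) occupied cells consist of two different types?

Scan each occupied cell's neighbors to the right and below (and the two forward diagonals) so each pair is counted once.
From row 1: 0 unlike of 15 pairs (running 0/15).
From row 2: 1 unlike of 20 pairs (running 1/35).
From row 3: 6 unlike of 25 pairs (running 7/60).
From row 4: 8 unlike of 19 pairs (running 15/79).
From row 5: 6 unlike of 11 pairs (running 21/90).
From row 6: 3 unlike of 15 pairs (running 24/105).
From row 7: 1 unlike of 5 pairs (running 25/110).
Total adjacent occupied pairs: 110; unlike-type pairs: 25.

25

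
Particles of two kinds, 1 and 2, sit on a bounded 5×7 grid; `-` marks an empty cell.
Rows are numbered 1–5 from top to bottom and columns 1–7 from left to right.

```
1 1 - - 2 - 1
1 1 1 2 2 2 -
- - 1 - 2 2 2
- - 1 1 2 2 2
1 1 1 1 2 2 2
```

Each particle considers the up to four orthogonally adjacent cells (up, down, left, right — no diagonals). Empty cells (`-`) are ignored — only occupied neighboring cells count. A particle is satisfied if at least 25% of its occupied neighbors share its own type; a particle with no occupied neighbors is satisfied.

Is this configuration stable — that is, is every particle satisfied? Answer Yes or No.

Row 1: (1,1)1 2/2 ok · (1,2)1 2/2 ok · (1,5)2 1/1 ok · (1,7)1 0/0 ok
Row 2: (2,1)1 2/2 ok · (2,2)1 3/3 ok · (2,3)1 2/3 ok · (2,4)2 1/2 ok · (2,5)2 4/4 ok · (2,6)2 2/2 ok
Row 3: (3,3)1 2/2 ok · (3,5)2 3/3 ok · (3,6)2 4/4 ok · (3,7)2 2/2 ok
Row 4: (4,3)1 3/3 ok · (4,4)1 2/3 ok · (4,5)2 3/4 ok · (4,6)2 4/4 ok · (4,7)2 3/3 ok
Row 5: (5,1)1 1/1 ok · (5,2)1 2/2 ok · (5,3)1 3/3 ok · (5,4)1 2/3 ok · (5,5)2 2/3 ok · (5,6)2 3/3 ok · (5,7)2 2/2 ok
All meet the threshold, so the configuration is stable.

Yes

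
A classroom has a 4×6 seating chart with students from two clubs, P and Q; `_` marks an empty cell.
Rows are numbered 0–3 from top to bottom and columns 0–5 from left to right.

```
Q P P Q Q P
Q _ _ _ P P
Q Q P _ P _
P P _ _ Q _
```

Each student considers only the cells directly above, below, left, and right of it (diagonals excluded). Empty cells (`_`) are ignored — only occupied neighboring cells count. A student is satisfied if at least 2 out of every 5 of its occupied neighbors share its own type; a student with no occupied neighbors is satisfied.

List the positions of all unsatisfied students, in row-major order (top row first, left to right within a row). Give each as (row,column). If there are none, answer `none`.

(0,4), (2,1), (2,2), (3,4)

(0,0)Q 1/2 satisfied
(0,1)P 1/2 satisfied
(0,2)P 1/2 satisfied
(0,3)Q 1/2 satisfied
(0,4)Q 1/3 not
(0,5)P 1/2 satisfied
(1,0)Q 2/2 satisfied
(1,4)P 2/3 satisfied
(1,5)P 2/2 satisfied
(2,0)Q 2/3 satisfied
(2,1)Q 1/3 not
(2,2)P 0/1 not
(2,4)P 1/2 satisfied
(3,0)P 1/2 satisfied
(3,1)P 1/2 satisfied
(3,4)Q 0/1 not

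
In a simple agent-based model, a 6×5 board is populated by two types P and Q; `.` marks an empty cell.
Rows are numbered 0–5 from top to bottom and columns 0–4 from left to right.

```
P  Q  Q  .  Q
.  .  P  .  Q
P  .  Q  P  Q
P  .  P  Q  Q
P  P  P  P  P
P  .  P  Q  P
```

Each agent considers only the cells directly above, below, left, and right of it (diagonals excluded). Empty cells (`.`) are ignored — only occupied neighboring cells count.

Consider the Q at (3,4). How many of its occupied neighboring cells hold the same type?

2

Occupied neighbors of (3,4): (2,4)=Q, (4,4)=P, (3,3)=Q.
Same type (Q): 2 of 3.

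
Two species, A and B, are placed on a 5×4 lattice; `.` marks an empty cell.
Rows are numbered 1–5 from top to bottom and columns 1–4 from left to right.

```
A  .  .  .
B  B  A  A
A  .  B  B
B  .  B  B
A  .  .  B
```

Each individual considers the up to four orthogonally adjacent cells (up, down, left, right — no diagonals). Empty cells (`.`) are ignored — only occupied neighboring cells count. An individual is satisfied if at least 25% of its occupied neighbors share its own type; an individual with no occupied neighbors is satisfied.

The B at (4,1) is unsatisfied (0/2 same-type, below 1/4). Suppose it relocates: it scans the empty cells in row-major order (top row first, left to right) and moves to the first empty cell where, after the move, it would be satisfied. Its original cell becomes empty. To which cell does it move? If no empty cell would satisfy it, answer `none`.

Vacating (4,1). Empty cells in order:
  (1,2): 1/2 same-type → satisfied — stop here.

(1,2)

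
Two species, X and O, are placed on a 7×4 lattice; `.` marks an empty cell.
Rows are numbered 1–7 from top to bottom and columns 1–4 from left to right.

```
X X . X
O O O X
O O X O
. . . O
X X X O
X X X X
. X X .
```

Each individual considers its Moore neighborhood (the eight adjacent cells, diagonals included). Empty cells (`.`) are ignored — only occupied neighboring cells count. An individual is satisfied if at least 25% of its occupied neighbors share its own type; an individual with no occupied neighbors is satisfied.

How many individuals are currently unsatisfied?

Row 1: (1,1)X 1/3 ✓ · (1,2)X 1/4 ✓ · (1,4)X 1/2 ✓
Row 2: (2,1)O 3/5 ✓ · (2,2)O 4/7 ✓ · (2,3)O 3/7 ✓ · (2,4)X 2/4 ✓
Row 3: (3,1)O 3/3 ✓ · (3,2)O 4/5 ✓ · (3,3)X 1/6 ✗ · (3,4)O 2/4 ✓
Row 4: (4,4)O 2/4 ✓
Row 5: (5,1)X 3/3 ✓ · (5,2)X 5/5 ✓ · (5,3)X 4/6 ✓ · (5,4)O 1/4 ✓
Row 6: (6,1)X 4/4 ✓ · (6,2)X 7/7 ✓ · (6,3)X 6/7 ✓ · (6,4)X 3/4 ✓
Row 7: (7,2)X 4/4 ✓ · (7,3)X 4/4 ✓
Unsatisfied: (3,3) — 1 in total.

1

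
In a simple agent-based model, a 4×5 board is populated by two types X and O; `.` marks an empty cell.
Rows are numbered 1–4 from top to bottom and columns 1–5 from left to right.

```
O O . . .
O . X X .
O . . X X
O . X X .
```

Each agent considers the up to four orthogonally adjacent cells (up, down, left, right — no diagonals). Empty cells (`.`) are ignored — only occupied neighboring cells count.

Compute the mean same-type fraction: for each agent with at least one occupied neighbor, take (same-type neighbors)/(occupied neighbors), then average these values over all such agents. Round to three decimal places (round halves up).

1.000

Row 1: (1,1)O 2/2 · (1,2)O 1/1
Row 2: (2,1)O 2/2 · (2,3)X 1/1 · (2,4)X 2/2
Row 3: (3,1)O 2/2 · (3,4)X 3/3 · (3,5)X 1/1
Row 4: (4,1)O 1/1 · (4,3)X 1/1 · (4,4)X 2/2
Sum over 11 agents: 2/2 + 1/1 + 2/2 + 1/1 + 2/2 + 2/2 + 3/3 + 1/1 + 1/1 + 1/1 + 2/2 = 11; mean = 11 ÷ 11 = 1 = 1.0 → 1.000.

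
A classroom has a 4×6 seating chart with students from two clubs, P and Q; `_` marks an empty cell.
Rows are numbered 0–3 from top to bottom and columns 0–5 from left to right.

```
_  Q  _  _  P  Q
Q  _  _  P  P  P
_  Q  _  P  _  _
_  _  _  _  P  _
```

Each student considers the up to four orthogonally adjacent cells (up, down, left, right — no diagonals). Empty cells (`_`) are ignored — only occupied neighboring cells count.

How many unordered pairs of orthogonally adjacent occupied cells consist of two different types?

Scan each occupied cell's neighbors to the right and below so each pair is counted once.
From row 0: 2 unlike of 3 pairs (running 2/3).
From row 1: 0 unlike of 3 pairs (running 2/6).
Total adjacent occupied pairs: 6; unlike-type pairs: 2.

2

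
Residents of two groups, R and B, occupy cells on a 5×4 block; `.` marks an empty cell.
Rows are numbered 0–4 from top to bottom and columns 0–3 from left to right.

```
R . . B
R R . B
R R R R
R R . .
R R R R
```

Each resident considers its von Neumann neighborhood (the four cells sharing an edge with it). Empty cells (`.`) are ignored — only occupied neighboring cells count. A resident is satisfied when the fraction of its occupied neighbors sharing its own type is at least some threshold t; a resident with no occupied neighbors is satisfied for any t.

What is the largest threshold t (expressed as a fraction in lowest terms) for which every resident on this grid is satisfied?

(0,0)R 1/1
(0,3)B 1/1
(1,0)R 3/3
(1,1)R 2/2
(1,3)B 1/2
(2,0)R 3/3
(2,1)R 4/4
(2,2)R 2/2
(2,3)R 1/2
(3,0)R 3/3
(3,1)R 3/3
(4,0)R 2/2
(4,1)R 3/3
(4,2)R 2/2
(4,3)R 1/1
The smallest same-type fraction is 1/2 at (1,3), which reduces to 1/2. Any threshold above that leaves this resident unsatisfied.

1/2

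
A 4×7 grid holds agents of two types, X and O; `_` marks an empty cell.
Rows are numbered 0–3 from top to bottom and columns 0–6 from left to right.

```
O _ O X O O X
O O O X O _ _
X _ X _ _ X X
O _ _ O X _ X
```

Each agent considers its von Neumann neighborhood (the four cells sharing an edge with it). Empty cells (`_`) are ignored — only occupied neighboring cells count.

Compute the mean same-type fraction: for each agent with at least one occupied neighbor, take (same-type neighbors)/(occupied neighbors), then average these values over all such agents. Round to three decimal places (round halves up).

(0,0)O 1/1
(0,2)O 1/2
(0,3)X 1/3
(0,4)O 2/3
(0,5)O 1/2
(0,6)X 0/1
(1,0)O 2/3
(1,1)O 2/2
(1,2)O 2/4
(1,3)X 1/3
(1,4)O 1/2
(2,0)X 0/2
(2,2)X 0/1
(2,5)X 1/1
(2,6)X 2/2
(3,0)O 0/1
(3,3)O 0/1
(3,4)X 0/1
(3,6)X 1/1
Sum over 19 agents: 1/1 + 1/2 + 1/3 + 2/3 + 1/2 + 0/1 + 2/3 + 2/2 + 2/4 + 1/3 + 1/2 + 0/2 + 0/1 + 1/1 + 2/2 + 0/1 + 0/1 + 0/1 + 1/1 = 9; mean = 9 ÷ 19 = 9/19 = 0.473684… → 0.474.

0.474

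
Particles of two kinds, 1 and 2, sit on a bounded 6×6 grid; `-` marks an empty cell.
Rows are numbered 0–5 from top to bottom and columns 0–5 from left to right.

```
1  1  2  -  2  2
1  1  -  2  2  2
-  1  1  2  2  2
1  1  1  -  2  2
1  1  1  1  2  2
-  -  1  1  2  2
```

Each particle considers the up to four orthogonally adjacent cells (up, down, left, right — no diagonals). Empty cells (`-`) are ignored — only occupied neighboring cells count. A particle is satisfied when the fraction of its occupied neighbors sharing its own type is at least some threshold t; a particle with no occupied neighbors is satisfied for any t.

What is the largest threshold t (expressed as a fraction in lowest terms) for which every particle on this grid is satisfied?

(0,0)1 2/2
(0,1)1 2/3
(0,2)2 0/1
(0,4)2 2/2
(0,5)2 2/2
(1,0)1 2/2
(1,1)1 3/3
(1,3)2 2/2
(1,4)2 4/4
(1,5)2 3/3
(2,1)1 3/3
(2,2)1 2/3
(2,3)2 2/3
(2,4)2 4/4
(2,5)2 3/3
(3,0)1 2/2
(3,1)1 4/4
(3,2)1 3/3
(3,4)2 3/3
(3,5)2 3/3
(4,0)1 2/2
(4,1)1 3/3
(4,2)1 4/4
(4,3)1 2/3
(4,4)2 3/4
(4,5)2 3/3
(5,2)1 2/2
(5,3)1 2/3
(5,4)2 2/3
(5,5)2 2/2
The smallest same-type fraction is 0/1 at (0,2), which reduces to 0/1. Any threshold above that leaves this particle unsatisfied.

0/1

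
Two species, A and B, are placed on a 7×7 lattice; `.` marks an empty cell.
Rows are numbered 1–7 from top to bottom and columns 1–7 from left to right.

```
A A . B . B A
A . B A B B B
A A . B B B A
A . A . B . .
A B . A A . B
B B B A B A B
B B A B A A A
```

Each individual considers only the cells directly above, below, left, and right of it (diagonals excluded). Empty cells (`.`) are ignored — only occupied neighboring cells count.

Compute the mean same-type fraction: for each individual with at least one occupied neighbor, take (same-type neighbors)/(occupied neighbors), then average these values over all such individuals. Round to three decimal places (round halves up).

0.546

Row 1: (1,1)A 2/2 · (1,2)A 1/1 · (1,4)B 0/1 · (1,6)B 1/2 · (1,7)A 0/2
Row 2: (2,1)A 2/2 · (2,3)B 0/1 · (2,4)A 0/4 · (2,5)B 2/3 · (2,6)B 4/4 · (2,7)B 1/3
Row 3: (3,1)A 3/3 · (3,2)A 1/1 · (3,4)B 1/2 · (3,5)B 4/4 · (3,6)B 2/3 · (3,7)A 0/2
Row 4: (4,1)A 2/2 · (4,3)A — no occupied neighbors · (4,5)B 1/2
Row 5: (5,1)A 1/3 · (5,2)B 1/2 · (5,4)A 2/2 · (5,5)A 1/3 · (5,7)B 1/1
Row 6: (6,1)B 2/3 · (6,2)B 4/4 · (6,3)B 1/3 · (6,4)A 1/4 · (6,5)B 0/4 · (6,6)A 1/3 · (6,7)B 1/3
Row 7: (7,1)B 2/2 · (7,2)B 2/3 · (7,3)A 0/3 · (7,4)B 0/3 · (7,5)A 1/3 · (7,6)A 3/3 · (7,7)A 1/2
Sum over 38 individuals: 2/2 + 1/1 + 0/1 + 1/2 + 0/2 + 2/2 + 0/1 + 0/4 + 2/3 + 4/4 + 1/3 + 3/3 + 1/1 + 1/2 + 4/4 + 2/3 + 0/2 + 2/2 + 1/2 + 1/3 + 1/2 + 2/2 + 1/3 + 1/1 + 2/3 + 4/4 + 1/3 + 1/4 + 0/4 + 1/3 + 1/3 + 2/2 + 2/3 + 0/3 + 0/3 + 1/3 + 3/3 + 1/2 = 83/4; mean = 83/4 ÷ 38 = 83/152 = 0.546052… → 0.546.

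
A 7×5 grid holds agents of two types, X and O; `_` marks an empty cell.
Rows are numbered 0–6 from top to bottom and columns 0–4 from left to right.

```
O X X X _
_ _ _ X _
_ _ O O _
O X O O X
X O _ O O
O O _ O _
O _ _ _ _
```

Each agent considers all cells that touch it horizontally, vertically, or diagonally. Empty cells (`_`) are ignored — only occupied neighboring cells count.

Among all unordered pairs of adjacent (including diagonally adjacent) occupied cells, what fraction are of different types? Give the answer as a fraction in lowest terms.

Scan each occupied cell's neighbors to the right and below (and the two forward diagonals) so each pair is counted once.
From row 0: 1 unlike of 5 pairs (running 1/5).
From row 1: 2 unlike of 2 pairs (running 3/7).
From row 2: 2 unlike of 7 pairs (running 5/14).
From row 3: 7 unlike of 14 pairs (running 12/28).
From row 4: 3 unlike of 8 pairs (running 15/36).
From row 5: 0 unlike of 3 pairs (running 15/39).
Total adjacent occupied pairs: 39; unlike-type pairs: 15.
15/39 reduces to 5/13.

5/13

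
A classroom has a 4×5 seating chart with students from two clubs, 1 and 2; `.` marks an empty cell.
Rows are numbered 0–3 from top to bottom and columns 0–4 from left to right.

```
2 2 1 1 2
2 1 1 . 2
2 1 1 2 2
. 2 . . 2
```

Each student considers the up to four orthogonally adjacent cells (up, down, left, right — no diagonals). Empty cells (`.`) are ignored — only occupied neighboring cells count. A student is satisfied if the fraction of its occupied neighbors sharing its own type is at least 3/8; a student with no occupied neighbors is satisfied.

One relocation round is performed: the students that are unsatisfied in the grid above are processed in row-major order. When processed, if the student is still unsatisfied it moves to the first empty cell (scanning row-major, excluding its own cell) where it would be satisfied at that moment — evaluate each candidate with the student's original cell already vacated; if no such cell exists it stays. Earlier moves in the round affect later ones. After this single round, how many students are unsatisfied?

Initially unsatisfied (in order): (0,1), (3,1).
  (0,1) → (1,3).
  (3,1) → (3,0).
Resulting grid:
2 . 1 1 2
2 1 1 2 2
2 1 1 2 2
2 . . . 2
Unsatisfied now: (0,3).

1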